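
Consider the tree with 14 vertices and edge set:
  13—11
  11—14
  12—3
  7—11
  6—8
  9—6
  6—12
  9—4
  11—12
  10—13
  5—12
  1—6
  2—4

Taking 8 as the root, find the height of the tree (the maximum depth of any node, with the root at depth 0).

The longest root-to-leaf path is 8 – 6 – 12 – 11 – 13 – 10 (5 edges).

5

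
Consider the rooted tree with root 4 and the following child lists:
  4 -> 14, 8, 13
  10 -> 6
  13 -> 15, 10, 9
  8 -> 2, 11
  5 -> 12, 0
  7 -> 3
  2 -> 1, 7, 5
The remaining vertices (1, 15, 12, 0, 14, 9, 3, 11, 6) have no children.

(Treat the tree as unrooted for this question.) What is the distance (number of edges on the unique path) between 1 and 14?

4

1 – 2 – 8 – 4 – 14: 4 edges.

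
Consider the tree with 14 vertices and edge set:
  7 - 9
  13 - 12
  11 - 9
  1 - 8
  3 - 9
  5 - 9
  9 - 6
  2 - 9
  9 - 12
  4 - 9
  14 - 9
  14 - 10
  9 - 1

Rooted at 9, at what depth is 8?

Climbing from 8 to the root: 8–1–9. That's 2 steps.

2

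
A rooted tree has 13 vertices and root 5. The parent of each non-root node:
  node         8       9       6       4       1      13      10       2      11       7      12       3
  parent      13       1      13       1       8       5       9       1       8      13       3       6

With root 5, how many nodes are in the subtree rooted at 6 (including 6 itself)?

The subtree rooted at 6 contains: 6, 3, 12 — 3 nodes.

3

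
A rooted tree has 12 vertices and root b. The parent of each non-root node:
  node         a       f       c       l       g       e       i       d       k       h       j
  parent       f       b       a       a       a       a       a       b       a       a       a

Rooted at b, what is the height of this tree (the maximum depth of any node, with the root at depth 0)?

The longest root-to-leaf path is b-f-a-h (3 edges).

3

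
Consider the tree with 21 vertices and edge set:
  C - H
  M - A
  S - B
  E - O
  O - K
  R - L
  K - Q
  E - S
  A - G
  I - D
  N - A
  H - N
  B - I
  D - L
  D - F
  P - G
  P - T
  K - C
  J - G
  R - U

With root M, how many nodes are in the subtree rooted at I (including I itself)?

Descendants of I (including itself): I, D, F, L, R, U. That's 6.

6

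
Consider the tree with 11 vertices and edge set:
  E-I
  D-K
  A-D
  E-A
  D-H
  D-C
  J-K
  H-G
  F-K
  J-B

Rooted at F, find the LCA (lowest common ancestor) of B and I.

K

B's ancestor chain is B, J, K, F and I's is I, E, A, D, K, F; they first meet at K.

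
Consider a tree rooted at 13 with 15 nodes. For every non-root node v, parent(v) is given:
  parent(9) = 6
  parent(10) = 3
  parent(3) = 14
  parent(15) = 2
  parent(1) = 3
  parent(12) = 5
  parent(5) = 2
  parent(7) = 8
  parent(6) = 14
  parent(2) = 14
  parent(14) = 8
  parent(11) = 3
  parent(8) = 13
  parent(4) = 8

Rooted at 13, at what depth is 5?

Path from 13 to 5: 13 → 8 → 14 → 2 → 5, which has 4 edges.

4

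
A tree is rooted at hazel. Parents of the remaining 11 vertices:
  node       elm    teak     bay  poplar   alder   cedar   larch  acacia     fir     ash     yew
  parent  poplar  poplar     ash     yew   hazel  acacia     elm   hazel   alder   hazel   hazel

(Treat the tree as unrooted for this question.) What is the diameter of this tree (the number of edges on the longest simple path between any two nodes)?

A longest path is larch–elm–poplar–yew–hazel–ash–bay, with 6 edges.

6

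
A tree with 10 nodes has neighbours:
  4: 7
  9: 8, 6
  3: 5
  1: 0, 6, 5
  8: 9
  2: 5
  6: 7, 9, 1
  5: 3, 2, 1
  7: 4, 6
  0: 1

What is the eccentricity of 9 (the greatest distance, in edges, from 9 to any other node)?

The node farthest from 9 is 3 (2 also at distance 4), via 9-6-1-5-3 — 4 edges.

4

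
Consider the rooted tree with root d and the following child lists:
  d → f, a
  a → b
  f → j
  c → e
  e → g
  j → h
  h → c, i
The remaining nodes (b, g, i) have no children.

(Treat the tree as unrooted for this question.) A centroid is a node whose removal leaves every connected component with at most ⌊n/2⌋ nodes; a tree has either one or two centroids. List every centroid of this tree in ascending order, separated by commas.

Delete h: the remaining components have sizes 5, 3, 1. Max 5 ≤ 5, so h is a centroid.
Its neighbour j also leaves a largest component of size 5, so both are centroids.

h, j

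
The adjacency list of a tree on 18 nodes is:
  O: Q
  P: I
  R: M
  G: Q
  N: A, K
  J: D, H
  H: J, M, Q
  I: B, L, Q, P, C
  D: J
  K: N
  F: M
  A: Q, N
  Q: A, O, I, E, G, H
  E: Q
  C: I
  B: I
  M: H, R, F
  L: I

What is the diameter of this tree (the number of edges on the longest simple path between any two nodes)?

6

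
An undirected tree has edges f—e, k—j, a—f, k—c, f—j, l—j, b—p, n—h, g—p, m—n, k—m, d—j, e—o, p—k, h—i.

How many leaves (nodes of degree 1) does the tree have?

8

Degree-1 nodes: a, b, c, d, g, i, l, o — 8 of them.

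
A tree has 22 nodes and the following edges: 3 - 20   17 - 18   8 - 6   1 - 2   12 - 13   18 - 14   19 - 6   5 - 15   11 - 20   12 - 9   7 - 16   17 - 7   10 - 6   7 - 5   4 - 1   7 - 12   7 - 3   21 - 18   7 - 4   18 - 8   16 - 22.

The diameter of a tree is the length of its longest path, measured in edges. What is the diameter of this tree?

8

BFS from 10 reaches 2 last, at distance 8; BFS from 2 confirms no node is farther.
Path: 10–6–8–18–17–7–4–1–2.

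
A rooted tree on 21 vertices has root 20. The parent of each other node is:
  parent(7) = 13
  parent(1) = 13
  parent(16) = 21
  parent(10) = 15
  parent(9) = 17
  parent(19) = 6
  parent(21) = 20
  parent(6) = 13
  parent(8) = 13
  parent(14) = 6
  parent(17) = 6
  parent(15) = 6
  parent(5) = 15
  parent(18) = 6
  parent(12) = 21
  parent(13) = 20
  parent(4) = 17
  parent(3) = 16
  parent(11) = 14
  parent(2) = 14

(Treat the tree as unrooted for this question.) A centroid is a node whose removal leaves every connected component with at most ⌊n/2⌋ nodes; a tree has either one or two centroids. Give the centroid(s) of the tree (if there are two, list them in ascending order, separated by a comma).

6

If 6 is removed the pieces have sizes 9, 3, 3, 3, 1, 1, all ≤ ⌊21/2⌋ = 10.
No neighbour of 6 does as well, so 6 is the unique centroid.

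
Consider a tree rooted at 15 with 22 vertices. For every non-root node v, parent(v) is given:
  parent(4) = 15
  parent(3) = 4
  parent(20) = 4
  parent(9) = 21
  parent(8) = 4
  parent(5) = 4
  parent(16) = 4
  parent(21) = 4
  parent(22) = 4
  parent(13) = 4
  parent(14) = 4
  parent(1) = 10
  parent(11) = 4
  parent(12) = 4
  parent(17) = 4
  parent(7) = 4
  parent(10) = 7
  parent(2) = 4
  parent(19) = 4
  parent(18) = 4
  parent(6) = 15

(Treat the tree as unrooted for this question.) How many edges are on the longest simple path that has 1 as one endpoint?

Distances from 1 peak at 5, attained at 9 (6 also at distance 5).
1 – 10 – 7 – 4 – 21 – 9

5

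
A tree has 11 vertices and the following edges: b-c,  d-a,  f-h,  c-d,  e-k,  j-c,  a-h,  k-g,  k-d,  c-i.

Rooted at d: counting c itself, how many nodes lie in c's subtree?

c's subtree: {c, j, i, b}, size 4.

4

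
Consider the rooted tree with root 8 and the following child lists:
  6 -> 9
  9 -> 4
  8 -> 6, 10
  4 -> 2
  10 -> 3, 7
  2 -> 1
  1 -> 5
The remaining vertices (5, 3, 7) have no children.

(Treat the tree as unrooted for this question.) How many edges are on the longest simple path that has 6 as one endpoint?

5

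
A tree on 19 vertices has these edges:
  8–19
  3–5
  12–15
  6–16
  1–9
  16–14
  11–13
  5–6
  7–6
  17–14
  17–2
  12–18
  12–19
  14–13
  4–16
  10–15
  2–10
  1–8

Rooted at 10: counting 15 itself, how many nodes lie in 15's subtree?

The subtree rooted at 15 contains: 15, 12, 19, 18, 8, 1, 9 — 7 nodes.

7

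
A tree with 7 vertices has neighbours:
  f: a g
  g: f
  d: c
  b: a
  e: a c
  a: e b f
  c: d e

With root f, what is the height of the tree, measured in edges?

4

The longest root-to-leaf path is f → a → e → c → d (4 edges).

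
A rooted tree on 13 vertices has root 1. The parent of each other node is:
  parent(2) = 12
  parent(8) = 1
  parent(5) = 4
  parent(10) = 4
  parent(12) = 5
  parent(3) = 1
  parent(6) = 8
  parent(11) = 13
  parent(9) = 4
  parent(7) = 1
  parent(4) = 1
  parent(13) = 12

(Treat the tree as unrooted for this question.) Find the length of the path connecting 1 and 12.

Walking from 1: 1–4–5–12. Length 3.

3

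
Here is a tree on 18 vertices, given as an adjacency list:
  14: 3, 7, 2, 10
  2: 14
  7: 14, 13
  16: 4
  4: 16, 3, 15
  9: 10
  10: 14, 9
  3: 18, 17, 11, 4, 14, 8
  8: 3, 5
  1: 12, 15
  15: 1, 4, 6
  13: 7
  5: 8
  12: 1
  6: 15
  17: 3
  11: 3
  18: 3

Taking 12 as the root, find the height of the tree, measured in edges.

9 sits deepest: 12–1–15–4–3–14–10–9 — 7 edges from the root.

7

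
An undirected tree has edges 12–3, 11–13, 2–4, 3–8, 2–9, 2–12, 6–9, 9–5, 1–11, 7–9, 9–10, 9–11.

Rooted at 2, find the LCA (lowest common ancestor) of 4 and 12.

2

Path 4→root: 4 2; path 12→root: 12 2.
First common node: 2.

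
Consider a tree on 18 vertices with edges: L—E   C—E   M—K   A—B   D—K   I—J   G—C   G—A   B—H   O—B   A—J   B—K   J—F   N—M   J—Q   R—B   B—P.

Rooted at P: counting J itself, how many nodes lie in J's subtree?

4

Descendants of J (including itself): J, Q, F, I. That's 4.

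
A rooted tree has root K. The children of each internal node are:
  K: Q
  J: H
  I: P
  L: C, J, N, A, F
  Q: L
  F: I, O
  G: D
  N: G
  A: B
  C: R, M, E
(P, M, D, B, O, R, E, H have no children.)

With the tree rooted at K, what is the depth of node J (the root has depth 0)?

3

K – Q – L – J — 3 edges.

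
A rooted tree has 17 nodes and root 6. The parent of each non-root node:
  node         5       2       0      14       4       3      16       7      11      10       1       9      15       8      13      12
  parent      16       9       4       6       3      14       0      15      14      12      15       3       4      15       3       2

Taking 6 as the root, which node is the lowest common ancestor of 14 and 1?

14

14's ancestor chain is 14, 6 and 1's is 1, 15, 4, 3, 14, 6; they first meet at 14.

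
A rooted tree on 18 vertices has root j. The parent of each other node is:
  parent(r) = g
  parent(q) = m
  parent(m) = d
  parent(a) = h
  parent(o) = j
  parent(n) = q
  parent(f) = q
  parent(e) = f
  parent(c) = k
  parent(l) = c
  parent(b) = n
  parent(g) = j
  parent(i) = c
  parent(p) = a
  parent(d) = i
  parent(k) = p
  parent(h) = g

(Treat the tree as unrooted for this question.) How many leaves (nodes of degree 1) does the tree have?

5

The leaves are b, e, l, o, r.
That is 5 leaves.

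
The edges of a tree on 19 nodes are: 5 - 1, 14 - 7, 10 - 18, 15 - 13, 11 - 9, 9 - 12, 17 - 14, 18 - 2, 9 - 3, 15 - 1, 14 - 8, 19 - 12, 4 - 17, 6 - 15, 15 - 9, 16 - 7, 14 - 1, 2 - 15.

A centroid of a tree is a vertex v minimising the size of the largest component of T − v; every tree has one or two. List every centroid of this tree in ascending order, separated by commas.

15

Removing 15 splits the tree into components of sizes 8, 5, 3, 1, 1; the largest is 8 ≤ ⌊19/2⌋ = 9.
No neighbour of 15 does as well, so 15 is the unique centroid.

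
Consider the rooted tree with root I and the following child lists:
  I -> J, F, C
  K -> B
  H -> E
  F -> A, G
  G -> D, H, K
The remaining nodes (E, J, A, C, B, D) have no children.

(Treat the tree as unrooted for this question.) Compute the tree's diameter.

5

A longest path is E – H – G – F – I – C, with 5 edges.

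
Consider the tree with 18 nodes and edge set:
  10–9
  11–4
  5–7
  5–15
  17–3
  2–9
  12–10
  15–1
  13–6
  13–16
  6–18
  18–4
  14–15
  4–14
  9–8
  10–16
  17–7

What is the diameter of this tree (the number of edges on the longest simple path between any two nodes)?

13

A longest path is 2-9-10-16-13-6-18-4-14-15-5-7-17-3, with 13 edges.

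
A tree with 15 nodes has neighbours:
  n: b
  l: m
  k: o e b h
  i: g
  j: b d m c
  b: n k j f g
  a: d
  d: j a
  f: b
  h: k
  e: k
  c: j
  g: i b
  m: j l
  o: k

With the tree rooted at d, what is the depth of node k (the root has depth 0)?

3

d–j–b–k — 3 edges.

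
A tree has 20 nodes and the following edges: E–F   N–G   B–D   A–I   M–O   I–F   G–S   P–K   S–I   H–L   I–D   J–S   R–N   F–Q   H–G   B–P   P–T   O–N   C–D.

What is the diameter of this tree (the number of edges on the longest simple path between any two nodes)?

BFS from T reaches M last, at distance 9; BFS from M confirms no node is farther.
Path: T - P - B - D - I - S - G - N - O - M.

9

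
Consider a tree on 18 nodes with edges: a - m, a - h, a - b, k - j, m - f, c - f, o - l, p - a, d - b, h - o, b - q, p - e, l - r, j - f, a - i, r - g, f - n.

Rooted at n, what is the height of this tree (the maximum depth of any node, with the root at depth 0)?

8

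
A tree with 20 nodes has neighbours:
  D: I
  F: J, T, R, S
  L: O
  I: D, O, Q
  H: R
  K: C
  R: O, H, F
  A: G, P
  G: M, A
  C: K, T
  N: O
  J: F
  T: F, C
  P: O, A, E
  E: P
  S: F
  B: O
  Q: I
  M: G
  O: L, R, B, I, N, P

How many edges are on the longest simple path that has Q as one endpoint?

Distances from Q peak at 7, attained at K.
Q-I-O-R-F-T-C-K

7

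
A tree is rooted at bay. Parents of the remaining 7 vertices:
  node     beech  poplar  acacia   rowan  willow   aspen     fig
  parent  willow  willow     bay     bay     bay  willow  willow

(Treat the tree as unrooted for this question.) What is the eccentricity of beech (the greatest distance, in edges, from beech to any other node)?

3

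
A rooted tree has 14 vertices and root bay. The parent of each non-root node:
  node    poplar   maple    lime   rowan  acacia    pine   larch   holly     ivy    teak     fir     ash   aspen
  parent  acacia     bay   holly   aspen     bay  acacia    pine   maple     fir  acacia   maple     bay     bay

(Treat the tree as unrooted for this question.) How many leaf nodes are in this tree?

The leaves are ash, ivy, larch, lime, poplar, rowan, teak.
That is 7 leaves.

7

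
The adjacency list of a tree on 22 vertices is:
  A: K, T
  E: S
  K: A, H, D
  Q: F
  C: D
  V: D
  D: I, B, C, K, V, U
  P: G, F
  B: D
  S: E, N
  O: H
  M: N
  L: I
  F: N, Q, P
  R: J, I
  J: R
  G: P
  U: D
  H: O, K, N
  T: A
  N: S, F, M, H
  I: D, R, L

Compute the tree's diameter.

9

Starting from G, a farthest node is J at distance 9.
One longest path: G-P-F-N-H-K-D-I-R-J.
So the diameter is 9.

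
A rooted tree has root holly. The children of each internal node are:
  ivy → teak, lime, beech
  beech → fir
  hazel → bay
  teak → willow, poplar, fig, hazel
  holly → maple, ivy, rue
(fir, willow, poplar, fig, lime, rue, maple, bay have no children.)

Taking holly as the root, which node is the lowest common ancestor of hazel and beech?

ivy

Path hazel→root: hazel teak ivy holly; path beech→root: beech ivy holly.
First common node: ivy.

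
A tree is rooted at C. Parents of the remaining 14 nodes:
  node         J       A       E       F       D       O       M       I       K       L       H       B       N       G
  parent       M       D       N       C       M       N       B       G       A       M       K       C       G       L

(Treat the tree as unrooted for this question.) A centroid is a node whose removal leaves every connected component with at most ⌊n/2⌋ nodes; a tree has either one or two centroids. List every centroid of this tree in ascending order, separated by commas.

M

If M is removed the pieces have sizes 6, 4, 3, 1, all ≤ ⌊15/2⌋ = 7.
No neighbour of M does as well, so M is the unique centroid.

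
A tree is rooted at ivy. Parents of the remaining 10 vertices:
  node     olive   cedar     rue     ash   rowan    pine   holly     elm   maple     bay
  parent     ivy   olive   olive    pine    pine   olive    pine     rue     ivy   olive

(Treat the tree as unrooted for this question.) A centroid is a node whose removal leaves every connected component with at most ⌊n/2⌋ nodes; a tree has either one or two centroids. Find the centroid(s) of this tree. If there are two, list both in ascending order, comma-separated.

olive

If olive is removed the pieces have sizes 4, 2, 2, 1, 1, all ≤ ⌊11/2⌋ = 5.
No neighbour of olive does as well, so olive is the unique centroid.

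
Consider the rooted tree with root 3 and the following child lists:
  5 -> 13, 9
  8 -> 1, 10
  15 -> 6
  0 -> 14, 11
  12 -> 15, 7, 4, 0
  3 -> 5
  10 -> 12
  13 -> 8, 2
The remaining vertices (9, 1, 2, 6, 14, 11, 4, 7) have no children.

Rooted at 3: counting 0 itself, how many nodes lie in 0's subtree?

3

Descendants of 0 (including itself): 0, 11, 14. That's 3.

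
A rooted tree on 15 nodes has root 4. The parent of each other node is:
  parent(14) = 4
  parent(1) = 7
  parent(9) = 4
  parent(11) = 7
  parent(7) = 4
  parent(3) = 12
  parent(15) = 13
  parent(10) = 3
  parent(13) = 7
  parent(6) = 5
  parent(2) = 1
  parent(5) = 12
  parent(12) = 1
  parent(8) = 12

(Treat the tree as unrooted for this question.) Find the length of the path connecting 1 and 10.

3

The path is 1 – 12 – 3 – 10, which has 3 edges.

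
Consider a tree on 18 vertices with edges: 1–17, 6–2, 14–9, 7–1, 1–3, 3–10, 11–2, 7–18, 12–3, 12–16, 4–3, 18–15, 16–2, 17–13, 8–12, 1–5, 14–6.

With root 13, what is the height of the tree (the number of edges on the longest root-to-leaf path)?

9 sits deepest: 13 – 17 – 1 – 3 – 12 – 16 – 2 – 6 – 14 – 9 — 9 edges from the root.

9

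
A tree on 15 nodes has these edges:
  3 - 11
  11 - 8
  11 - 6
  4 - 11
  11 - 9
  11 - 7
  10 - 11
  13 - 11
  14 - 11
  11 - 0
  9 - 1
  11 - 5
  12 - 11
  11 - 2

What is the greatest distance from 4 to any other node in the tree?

3

A farthest node from 4 is 1.
The path 4–11–9–1 has 3 edges.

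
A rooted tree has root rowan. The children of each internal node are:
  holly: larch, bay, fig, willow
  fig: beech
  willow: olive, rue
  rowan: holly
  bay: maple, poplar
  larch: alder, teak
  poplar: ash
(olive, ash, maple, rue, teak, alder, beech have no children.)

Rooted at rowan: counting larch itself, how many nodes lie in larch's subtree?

Descendants of larch (including itself): larch, teak, alder. That's 3.

3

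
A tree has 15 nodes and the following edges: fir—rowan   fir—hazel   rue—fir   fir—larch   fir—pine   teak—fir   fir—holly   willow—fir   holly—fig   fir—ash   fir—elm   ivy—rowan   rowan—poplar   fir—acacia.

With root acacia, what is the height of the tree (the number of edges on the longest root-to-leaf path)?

A deepest node is ivy, reached by acacia – fir – rowan – ivy.
That path has 3 edges, so the height is 3.

3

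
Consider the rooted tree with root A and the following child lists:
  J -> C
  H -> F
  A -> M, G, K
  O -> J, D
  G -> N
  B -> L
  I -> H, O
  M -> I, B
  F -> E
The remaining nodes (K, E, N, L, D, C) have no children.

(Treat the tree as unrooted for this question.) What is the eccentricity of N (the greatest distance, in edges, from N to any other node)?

The node farthest from N is E (C also at distance 7), via N – G – A – M – I – H – F – E — 7 edges.

7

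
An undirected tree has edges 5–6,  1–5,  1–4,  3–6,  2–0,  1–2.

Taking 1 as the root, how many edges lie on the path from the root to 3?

Path from 1 to 3: 1 → 5 → 6 → 3, which has 3 edges.

3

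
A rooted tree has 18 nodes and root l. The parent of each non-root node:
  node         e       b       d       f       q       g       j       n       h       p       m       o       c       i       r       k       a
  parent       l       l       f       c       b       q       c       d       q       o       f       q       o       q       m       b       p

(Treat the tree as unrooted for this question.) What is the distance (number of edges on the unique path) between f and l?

Walking from f: f - c - o - q - b - l. Length 5.

5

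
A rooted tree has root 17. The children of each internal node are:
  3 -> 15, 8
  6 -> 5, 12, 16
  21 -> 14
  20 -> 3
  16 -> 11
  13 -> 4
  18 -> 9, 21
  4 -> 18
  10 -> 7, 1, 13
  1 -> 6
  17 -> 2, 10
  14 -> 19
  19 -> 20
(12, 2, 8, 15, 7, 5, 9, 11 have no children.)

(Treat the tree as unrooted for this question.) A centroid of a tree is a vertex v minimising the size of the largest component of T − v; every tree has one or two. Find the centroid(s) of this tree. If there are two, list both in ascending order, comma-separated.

13

If 13 is removed the pieces have sizes 10, 10, all ≤ ⌊21/2⌋ = 10.
No neighbour of 13 does as well, so 13 is the unique centroid.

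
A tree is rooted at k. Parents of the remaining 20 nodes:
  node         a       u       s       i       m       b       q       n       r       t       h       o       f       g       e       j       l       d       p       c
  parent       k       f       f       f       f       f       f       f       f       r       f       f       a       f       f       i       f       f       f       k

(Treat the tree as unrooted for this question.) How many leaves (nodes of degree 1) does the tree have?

16

Exactly 16 nodes have a single neighbour: b, c, d, e, g, h, j, l, m, n, o, p, q, s, t, u.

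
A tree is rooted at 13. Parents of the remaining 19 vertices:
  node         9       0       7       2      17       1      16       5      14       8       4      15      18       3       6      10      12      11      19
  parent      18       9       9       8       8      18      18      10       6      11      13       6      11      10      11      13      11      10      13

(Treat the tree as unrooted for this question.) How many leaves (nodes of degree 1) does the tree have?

The leaves are 0, 1, 2, 3, 4, 5, 7, 12, 14, 15, 16, 17, 19.
That is 13 leaves.

13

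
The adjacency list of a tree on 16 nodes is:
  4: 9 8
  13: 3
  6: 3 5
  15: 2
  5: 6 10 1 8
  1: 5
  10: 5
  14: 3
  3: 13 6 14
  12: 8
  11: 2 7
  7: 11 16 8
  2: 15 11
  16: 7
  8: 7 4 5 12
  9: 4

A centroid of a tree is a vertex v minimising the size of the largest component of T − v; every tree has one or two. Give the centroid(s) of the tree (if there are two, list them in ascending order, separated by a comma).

Delete 8: the remaining components have sizes 7, 5, 2, 1. Max 7 ≤ 8, so 8 is a centroid.
Every other node leaves some component of size > 8, so the centroid is unique.

8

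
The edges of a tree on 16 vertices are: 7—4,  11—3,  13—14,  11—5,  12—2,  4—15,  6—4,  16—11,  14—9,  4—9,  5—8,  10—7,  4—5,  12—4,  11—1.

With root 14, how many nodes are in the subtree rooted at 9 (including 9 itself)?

Descendants of 9 (including itself): 9, 4, 5, 15, 7, 12, 6, 11, 8, 10, 2, 1, 3, 16. That's 14.

14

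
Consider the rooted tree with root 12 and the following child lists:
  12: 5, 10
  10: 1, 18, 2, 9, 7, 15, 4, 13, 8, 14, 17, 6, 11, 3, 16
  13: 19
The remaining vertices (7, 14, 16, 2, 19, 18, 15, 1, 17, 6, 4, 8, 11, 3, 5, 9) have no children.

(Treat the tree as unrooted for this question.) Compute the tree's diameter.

4

A longest path is 5-12-10-13-19, with 4 edges.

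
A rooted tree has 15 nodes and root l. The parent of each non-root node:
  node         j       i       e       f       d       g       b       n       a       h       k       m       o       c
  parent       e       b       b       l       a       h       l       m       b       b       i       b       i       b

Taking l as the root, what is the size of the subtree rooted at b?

13

The subtree rooted at b contains: b, i, c, h, m, a, e, o, k, g, n, d, j — 13 nodes.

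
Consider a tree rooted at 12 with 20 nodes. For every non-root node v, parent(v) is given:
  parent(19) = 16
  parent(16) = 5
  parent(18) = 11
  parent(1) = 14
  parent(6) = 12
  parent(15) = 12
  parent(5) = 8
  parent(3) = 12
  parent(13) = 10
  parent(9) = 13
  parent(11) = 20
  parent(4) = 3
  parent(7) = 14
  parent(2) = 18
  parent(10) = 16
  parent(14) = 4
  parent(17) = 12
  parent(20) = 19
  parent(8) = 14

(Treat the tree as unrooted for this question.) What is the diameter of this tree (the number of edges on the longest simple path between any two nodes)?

12

Starting from 6, a farthest node is 2 at distance 12.
One longest path: 6 – 12 – 3 – 4 – 14 – 8 – 5 – 16 – 19 – 20 – 11 – 18 – 2.
So the diameter is 12.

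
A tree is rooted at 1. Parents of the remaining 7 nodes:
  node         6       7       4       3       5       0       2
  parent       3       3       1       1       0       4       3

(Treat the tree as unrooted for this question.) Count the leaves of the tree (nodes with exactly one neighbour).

Degree-1 nodes: 2, 5, 6, 7 — 4 of them.

4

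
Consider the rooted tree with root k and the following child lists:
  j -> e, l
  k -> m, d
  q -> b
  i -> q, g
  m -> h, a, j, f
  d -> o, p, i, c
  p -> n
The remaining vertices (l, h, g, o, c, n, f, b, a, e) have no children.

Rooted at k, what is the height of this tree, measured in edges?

4

b sits deepest: k – d – i – q – b — 4 edges from the root.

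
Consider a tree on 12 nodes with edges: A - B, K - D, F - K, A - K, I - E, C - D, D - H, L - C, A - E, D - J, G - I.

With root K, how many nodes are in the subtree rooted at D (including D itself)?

Descendants of D (including itself): D, J, C, H, L. That's 5.

5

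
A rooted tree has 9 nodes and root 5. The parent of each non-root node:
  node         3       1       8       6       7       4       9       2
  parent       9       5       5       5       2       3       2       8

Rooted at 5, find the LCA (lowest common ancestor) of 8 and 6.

8's ancestor chain is 8, 5 and 6's is 6, 5; they first meet at 5.

5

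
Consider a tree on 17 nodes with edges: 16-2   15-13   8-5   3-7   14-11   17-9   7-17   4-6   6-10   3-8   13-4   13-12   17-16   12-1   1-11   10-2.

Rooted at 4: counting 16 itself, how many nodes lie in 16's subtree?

7

The subtree rooted at 16 contains: 16, 17, 9, 7, 3, 8, 5 — 7 nodes.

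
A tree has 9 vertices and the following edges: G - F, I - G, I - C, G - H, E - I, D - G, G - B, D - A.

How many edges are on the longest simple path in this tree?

4

BFS from C reaches A last, at distance 4; BFS from A confirms no node is farther.
Path: C – I – G – D – A.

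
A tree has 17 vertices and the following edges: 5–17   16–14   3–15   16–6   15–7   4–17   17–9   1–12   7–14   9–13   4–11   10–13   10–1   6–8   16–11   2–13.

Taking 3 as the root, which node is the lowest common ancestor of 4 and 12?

4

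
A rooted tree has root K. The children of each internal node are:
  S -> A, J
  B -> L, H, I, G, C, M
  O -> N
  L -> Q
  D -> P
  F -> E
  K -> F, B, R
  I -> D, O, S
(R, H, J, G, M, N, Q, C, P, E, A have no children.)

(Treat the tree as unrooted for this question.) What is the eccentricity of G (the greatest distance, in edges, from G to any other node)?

4

The node farthest from G is A (J, E, P, N also at distance 4), via G–B–I–S–A — 4 edges.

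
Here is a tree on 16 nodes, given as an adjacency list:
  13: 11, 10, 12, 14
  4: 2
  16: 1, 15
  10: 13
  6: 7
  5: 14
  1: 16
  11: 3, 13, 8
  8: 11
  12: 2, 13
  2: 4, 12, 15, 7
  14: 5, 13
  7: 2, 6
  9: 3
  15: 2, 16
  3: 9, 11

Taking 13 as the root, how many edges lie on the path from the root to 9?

3

13 – 11 – 3 – 9 — 3 edges.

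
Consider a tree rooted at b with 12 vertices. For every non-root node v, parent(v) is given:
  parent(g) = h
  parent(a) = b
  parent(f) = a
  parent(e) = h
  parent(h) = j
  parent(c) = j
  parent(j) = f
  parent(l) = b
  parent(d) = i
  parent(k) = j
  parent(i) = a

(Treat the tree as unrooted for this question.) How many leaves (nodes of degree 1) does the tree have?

6

Degree-1 nodes: c, d, e, g, k, l — 6 of them.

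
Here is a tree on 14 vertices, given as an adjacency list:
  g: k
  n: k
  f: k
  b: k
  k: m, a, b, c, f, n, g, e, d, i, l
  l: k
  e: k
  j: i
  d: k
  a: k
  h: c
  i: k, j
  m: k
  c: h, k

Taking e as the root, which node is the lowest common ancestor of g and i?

k

Path g→root: g k e; path i→root: i k e.
First common node: k.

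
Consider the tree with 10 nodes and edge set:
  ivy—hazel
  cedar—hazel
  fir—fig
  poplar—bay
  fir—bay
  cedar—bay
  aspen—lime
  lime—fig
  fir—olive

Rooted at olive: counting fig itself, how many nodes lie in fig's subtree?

fig's subtree: {fig, lime, aspen}, size 3.

3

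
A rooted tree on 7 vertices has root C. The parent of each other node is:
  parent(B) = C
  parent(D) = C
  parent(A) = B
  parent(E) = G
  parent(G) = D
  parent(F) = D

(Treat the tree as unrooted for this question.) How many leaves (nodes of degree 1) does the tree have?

3

The leaves are A, E, F.
That is 3 leaves.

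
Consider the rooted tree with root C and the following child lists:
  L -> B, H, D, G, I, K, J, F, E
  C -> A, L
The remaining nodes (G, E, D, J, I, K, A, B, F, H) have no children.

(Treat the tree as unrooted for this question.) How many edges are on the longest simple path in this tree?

3

A longest path is A - C - L - F, with 3 edges.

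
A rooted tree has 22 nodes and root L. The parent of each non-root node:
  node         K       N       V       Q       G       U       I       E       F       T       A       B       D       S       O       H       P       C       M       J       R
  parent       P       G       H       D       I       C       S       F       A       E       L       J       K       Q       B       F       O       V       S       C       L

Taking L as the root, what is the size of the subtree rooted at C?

Descendants of C (including itself): C, J, U, B, O, P, K, D, Q, S, M, I, G, N. That's 14.

14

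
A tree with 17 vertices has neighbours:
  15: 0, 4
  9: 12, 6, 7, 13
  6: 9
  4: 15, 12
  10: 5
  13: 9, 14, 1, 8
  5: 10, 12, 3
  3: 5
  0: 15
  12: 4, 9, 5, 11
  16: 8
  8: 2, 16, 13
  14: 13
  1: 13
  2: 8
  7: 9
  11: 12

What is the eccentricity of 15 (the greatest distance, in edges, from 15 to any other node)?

6

Distances from 15 peak at 6, attained at 16 (2 also at distance 6).
15 – 4 – 12 – 9 – 13 – 8 – 16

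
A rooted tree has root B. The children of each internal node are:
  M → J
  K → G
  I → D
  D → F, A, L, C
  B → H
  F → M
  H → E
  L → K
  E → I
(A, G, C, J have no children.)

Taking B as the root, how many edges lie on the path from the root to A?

5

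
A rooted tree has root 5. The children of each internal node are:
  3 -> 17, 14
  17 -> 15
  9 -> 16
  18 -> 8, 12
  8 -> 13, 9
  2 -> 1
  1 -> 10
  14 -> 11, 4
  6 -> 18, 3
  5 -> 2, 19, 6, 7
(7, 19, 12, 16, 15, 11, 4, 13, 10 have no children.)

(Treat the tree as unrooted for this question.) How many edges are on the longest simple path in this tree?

8

A longest path is 16–9–8–18–6–5–2–1–10, with 8 edges.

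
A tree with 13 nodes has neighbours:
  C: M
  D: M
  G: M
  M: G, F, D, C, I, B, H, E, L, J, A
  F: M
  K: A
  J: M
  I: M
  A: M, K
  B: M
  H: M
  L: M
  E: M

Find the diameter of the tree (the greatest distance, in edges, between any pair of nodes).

3

BFS from K reaches H last, at distance 3; BFS from H confirms no node is farther.
Path: K - A - M - H.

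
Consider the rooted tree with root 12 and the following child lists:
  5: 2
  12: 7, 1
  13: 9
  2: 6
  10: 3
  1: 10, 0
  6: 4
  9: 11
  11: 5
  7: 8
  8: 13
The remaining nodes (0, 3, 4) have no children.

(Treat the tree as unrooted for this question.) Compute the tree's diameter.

A longest path is 4-6-2-5-11-9-13-8-7-12-1-10-3, with 12 edges.

12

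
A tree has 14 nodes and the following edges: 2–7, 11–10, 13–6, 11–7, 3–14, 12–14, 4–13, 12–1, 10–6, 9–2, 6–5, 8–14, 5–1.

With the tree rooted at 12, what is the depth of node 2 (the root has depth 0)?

Path from 12 to 2: 12 – 1 – 5 – 6 – 10 – 11 – 7 – 2, which has 7 edges.

7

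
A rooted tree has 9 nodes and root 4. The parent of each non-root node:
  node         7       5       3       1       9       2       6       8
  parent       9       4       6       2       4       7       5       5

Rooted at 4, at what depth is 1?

4

4 – 9 – 7 – 2 – 1 — 4 edges.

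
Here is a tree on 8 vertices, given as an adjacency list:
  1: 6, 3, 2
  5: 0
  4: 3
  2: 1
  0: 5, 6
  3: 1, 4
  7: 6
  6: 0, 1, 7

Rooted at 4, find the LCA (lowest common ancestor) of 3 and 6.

3

Ancestors of 3 (toward the root): 3, 4.
Ancestors of 6: 6, 1, 3, 4.
The deepest node appearing in both lists is 3.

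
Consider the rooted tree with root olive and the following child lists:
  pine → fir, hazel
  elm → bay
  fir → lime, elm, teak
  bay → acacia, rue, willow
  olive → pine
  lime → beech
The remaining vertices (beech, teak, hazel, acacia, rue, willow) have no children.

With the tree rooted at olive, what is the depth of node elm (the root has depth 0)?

3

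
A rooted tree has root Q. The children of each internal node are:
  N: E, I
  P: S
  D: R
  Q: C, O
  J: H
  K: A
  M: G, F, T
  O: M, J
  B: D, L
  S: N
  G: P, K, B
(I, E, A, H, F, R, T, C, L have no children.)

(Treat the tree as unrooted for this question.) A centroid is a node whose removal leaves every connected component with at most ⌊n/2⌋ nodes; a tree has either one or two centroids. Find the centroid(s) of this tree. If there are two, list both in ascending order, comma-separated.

If G is removed the pieces have sizes 8, 5, 4, 2, all ≤ ⌊20/2⌋ = 10.
Every other node leaves some component of size > 10, so the centroid is unique.

G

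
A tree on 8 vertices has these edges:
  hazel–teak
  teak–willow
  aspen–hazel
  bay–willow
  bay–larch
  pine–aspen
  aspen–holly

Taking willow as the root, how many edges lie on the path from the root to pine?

Climbing from pine to the root: pine → aspen → hazel → teak → willow. That's 4 steps.

4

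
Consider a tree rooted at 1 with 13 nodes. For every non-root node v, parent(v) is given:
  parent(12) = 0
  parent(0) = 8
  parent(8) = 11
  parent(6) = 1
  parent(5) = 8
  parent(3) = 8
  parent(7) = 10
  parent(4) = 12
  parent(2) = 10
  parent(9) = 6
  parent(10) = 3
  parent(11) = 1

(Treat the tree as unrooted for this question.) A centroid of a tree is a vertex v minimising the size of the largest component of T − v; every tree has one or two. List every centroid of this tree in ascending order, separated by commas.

8

If 8 is removed the pieces have sizes 4, 4, 3, 1, all ≤ ⌊13/2⌋ = 6.
Every other node leaves some component of size > 6, so the centroid is unique.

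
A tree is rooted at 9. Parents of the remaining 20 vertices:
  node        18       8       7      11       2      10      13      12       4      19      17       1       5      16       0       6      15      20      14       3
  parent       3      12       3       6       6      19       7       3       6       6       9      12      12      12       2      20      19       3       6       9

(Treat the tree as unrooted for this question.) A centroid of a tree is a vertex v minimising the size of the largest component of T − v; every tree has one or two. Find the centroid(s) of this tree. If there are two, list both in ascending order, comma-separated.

Removing 3 splits the tree into components of sizes 10, 5, 2, 2, 1; the largest is 10 ≤ ⌊21/2⌋ = 10.
No neighbour of 3 does as well, so 3 is the unique centroid.

3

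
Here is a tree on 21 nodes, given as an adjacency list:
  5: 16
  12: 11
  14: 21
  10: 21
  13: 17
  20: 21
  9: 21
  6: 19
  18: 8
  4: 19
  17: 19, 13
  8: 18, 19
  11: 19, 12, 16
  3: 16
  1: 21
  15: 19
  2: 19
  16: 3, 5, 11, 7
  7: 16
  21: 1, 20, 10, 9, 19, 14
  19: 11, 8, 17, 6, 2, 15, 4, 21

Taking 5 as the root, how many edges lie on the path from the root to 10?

5 – 16 – 11 – 19 – 21 – 10 — 5 edges.

5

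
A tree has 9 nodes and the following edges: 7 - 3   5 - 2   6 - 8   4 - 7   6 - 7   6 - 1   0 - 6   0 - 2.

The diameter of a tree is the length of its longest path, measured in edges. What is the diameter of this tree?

A longest path is 5–2–0–6–7–3, with 5 edges.

5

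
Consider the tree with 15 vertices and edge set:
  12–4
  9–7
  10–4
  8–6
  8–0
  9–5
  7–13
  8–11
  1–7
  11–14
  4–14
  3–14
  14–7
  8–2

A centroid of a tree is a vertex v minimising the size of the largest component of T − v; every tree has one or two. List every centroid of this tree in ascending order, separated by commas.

14

Removing 14 splits the tree into components of sizes 5, 5, 3, 1; the largest is 5 ≤ ⌊15/2⌋ = 7.
No neighbour of 14 does as well, so 14 is the unique centroid.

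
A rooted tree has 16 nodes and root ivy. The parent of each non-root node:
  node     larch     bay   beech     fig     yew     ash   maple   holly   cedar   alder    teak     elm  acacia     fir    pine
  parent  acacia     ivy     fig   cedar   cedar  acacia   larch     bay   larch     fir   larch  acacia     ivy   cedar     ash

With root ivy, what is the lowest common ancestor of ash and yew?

ash's ancestor chain is ash, acacia, ivy and yew's is yew, cedar, larch, acacia, ivy; they first meet at acacia.

acacia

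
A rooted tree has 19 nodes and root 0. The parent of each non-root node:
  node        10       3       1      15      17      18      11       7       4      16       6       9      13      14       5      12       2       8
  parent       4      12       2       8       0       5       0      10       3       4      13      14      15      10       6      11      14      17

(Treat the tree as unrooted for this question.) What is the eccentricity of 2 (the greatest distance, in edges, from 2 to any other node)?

14

The node farthest from 2 is 18, via 2-14-10-4-3-12-11-0-17-8-15-13-6-5-18 — 14 edges.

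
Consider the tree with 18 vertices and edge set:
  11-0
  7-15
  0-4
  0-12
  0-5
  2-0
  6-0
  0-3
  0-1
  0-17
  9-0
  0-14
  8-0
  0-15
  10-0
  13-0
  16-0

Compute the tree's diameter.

3

BFS from 7 reaches 2 last, at distance 3; BFS from 2 confirms no node is farther.
Path: 7 - 15 - 0 - 2.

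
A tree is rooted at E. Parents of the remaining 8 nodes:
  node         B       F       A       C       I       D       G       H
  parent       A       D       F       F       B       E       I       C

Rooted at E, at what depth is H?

Climbing from H to the root: H–C–F–D–E. That's 4 steps.

4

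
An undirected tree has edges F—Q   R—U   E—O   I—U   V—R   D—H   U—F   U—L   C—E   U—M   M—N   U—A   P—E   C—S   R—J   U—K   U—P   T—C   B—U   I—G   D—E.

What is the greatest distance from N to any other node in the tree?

6

A farthest node from N is T (H, S also at distance 6).
The path N-M-U-P-E-C-T has 6 edges.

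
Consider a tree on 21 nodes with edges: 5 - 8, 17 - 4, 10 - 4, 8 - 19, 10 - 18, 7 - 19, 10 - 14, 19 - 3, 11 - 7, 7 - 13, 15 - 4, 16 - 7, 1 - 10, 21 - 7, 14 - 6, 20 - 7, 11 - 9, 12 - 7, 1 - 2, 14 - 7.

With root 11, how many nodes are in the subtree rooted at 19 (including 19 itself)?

4

Descendants of 19 (including itself): 19, 8, 3, 5. That's 4.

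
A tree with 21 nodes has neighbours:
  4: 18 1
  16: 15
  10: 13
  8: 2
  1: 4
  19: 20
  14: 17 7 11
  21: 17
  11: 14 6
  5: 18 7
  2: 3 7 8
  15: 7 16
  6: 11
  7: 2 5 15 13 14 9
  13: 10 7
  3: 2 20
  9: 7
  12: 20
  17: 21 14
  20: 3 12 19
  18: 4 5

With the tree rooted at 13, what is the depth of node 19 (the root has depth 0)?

5

Climbing from 19 to the root: 19 → 20 → 3 → 2 → 7 → 13. That's 5 steps.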